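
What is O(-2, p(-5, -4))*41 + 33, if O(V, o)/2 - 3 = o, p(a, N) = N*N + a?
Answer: 1181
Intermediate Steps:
p(a, N) = a + N² (p(a, N) = N² + a = a + N²)
O(V, o) = 6 + 2*o
O(-2, p(-5, -4))*41 + 33 = (6 + 2*(-5 + (-4)²))*41 + 33 = (6 + 2*(-5 + 16))*41 + 33 = (6 + 2*11)*41 + 33 = (6 + 22)*41 + 33 = 28*41 + 33 = 1148 + 33 = 1181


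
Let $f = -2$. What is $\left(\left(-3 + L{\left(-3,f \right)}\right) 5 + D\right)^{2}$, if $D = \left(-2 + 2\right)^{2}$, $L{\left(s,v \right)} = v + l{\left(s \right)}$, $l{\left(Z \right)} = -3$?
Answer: $1600$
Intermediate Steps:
$L{\left(s,v \right)} = -3 + v$ ($L{\left(s,v \right)} = v - 3 = -3 + v$)
$D = 0$ ($D = 0^{2} = 0$)
$\left(\left(-3 + L{\left(-3,f \right)}\right) 5 + D\right)^{2} = \left(\left(-3 - 5\right) 5 + 0\right)^{2} = \left(\left(-8\right) 5 + 0\right)^{2} = \left(-40 + 0\right)^{2} = \left(-40\right)^{2} = 1600$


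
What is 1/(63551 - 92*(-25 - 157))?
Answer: 1/80295 ≈ 1.2454e-5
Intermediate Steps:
1/(63551 - 92*(-25 - 157)) = 1/(63551 - 92*(-182)) = 1/(63551 + 16744) = 1/80295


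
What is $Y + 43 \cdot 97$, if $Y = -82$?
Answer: $4089$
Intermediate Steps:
$Y + 43 \cdot 97 = -82 + 43 \cdot 97 = -82 + 4171 = 4089$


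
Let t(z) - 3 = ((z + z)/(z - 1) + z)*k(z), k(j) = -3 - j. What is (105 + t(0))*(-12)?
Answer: -1296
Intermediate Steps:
t(z) = 3 + (-3 - z)*(z + 2*z/(-1 + z)) (t(z) = 3 + ((z + z)/(z - 1) + z)*(-3 - z) = 3 + ((2*z)/(-1 + z) + z)*(-3 - z) = 3 + (2*z/(-1 + z) + z)*(-3 - z) = 3 + (z + 2*z/(-1 + z))*(-3 - z) = 3 + (-3 - z)*(z + 2*z/(-1 + z)))
(105 + t(0))*(-12) = (105 + (-3 - 1*0³ - 4*0²)/(-1 + 0))*(-12) = (105 + (-3 - 1*0 - 4*0)/(-1))*(-12) = (105 - (-3 + 0 + 0))*(-12) = (105 - 1*(-3))*(-12) = (105 + 3)*(-12) = 108*(-12) = -1296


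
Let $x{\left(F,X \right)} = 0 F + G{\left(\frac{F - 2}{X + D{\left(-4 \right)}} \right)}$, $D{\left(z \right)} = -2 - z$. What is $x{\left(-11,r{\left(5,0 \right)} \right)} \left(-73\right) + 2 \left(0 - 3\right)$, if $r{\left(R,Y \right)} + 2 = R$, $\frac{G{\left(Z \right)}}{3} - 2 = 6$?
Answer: $-1758$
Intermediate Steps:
$G{\left(Z \right)} = 24$ ($G{\left(Z \right)} = 6 + 3 \cdot 6 = 6 + 18 = 24$)
$r{\left(R,Y \right)} = -2 + R$
$x{\left(F,X \right)} = 24$ ($x{\left(F,X \right)} = 0 F + 24 = 0 + 24 = 24$)
$x{\left(-11,r{\left(5,0 \right)} \right)} \left(-73\right) + 2 \left(0 - 3\right) = 24 \left(-73\right) + 2 \left(0 - 3\right) = -1752 + 2 \left(-3\right) = -1752 - 6 = -1758$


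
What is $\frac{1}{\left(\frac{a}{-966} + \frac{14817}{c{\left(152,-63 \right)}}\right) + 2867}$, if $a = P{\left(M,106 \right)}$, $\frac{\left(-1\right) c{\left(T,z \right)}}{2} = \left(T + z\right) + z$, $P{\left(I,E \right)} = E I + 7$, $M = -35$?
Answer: $\frac{156}{403399} \approx 0.00038671$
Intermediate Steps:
$P{\left(I,E \right)} = 7 + E I$
$c{\left(T,z \right)} = - 4 z - 2 T$ ($c{\left(T,z \right)} = - 2 \left(\left(T + z\right) + z\right) = - 2 \left(T + 2 z\right) = - 4 z - 2 T$)
$a = -3703$ ($a = 7 + 106 \left(-35\right) = 7 - 3710 = -3703$)
$\frac{1}{\left(\frac{a}{-966} + \frac{14817}{c{\left(152,-63 \right)}}\right) + 2867} = \frac{1}{\left(- \frac{3703}{-966} + \frac{14817}{\left(-4\right) \left(-63\right) - 304}\right) + 2867} = \frac{1}{\left(\left(-3703\right) \left(- \frac{1}{966}\right) + \frac{14817}{252 - 304}\right) + 2867} = \frac{1}{\left(\frac{23}{6} + \frac{14817}{-52}\right) + 2867} = \frac{1}{\left(\frac{23}{6} + 14817 \left(- \frac{1}{52}\right)\right) + 2867} = \frac{1}{\left(\frac{23}{6} - \frac{14817}{52}\right) + 2867} = \frac{1}{- \frac{43853}{156} + 2867} = \frac{1}{\frac{403399}{156}} = \frac{156}{403399}$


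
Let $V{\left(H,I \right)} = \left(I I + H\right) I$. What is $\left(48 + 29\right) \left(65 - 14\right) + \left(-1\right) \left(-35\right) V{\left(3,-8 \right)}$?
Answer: $-14833$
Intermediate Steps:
$V{\left(H,I \right)} = I \left(H + I^{2}\right)$ ($V{\left(H,I \right)} = \left(I^{2} + H\right) I = \left(H + I^{2}\right) I = I \left(H + I^{2}\right)$)
$\left(48 + 29\right) \left(65 - 14\right) + \left(-1\right) \left(-35\right) V{\left(3,-8 \right)} = \left(48 + 29\right) \left(65 - 14\right) + \left(-1\right) \left(-35\right) \left(- 8 \left(3 + \left(-8\right)^{2}\right)\right) = 77 \cdot 51 + 35 \left(- 8 \left(3 + 64\right)\right) = 3927 + 35 \left(\left(-8\right) 67\right) = 3927 + 35 \left(-536\right) = 3927 - 18760 = -14833$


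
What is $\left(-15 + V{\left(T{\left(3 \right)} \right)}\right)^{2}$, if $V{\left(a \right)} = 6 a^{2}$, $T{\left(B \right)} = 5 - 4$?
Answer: $81$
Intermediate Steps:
$T{\left(B \right)} = 1$
$\left(-15 + V{\left(T{\left(3 \right)} \right)}\right)^{2} = \left(-15 + 6 \cdot 1^{2}\right)^{2} = \left(-15 + 6 \cdot 1\right)^{2} = \left(-15 + 6\right)^{2} = \left(-9\right)^{2} = 81$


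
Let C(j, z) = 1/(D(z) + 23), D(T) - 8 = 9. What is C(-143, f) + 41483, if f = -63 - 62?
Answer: 1659321/40 ≈ 41483.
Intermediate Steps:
f = -125
D(T) = 17 (D(T) = 8 + 9 = 17)
C(j, z) = 1/40 (C(j, z) = 1/(17 + 23) = 1/40)
C(-143, f) + 41483 = 1/40 + 41483 = 1659321/40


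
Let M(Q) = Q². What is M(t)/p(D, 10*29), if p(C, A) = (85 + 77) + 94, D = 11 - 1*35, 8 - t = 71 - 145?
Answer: 1681/64 ≈ 26.266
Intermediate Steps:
t = 82 (t = 8 - (71 - 145) = 8 - 1*(-74) = 8 + 74 = 82)
D = -24 (D = 11 - 35 = -24)
p(C, A) = 256 (p(C, A) = 162 + 94 = 256)
M(t)/p(D, 10*29) = 82²/256 = 6724*(1/256) = 1681/64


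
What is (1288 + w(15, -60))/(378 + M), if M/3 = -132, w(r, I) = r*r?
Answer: -1513/18 ≈ -84.056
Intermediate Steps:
w(r, I) = r**2
M = -396 (M = 3*(-132) = -396)
(1288 + w(15, -60))/(378 + M) = (1288 + 15**2)/(378 - 396) = (1288 + 225)/(-18) = 1513*(-1/18) = -1513/18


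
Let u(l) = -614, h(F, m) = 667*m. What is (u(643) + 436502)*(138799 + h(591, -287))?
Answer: -22940785440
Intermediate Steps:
(u(643) + 436502)*(138799 + h(591, -287)) = (-614 + 436502)*(138799 + 667*(-287)) = 435888*(138799 - 191429) = 435888*(-52630) = -22940785440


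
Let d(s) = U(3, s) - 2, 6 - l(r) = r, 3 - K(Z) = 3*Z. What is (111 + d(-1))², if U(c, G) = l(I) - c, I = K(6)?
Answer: 16129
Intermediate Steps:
K(Z) = 3 - 3*Z
I = -15 (I = 3 - 3*6 = 3 - 18 = -15)
l(r) = 6 - r
U(c, G) = 21 - c (U(c, G) = (6 - 1*(-15)) - c = (6 + 15) - c = 21 - c)
d(s) = 16 (d(s) = (21 - 1*3) - 2 = (21 - 3) - 2 = 18 - 2 = 16)
(111 + d(-1))² = (111 + 16)² = 127² = 16129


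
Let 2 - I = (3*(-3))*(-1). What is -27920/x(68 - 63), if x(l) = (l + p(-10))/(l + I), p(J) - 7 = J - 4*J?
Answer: 27920/21 ≈ 1329.5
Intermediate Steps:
I = -7 (I = 2 - 3*(-3)*(-1) = 2 - (-9)*(-1) = 2 - 1*9 = 2 - 9 = -7)
p(J) = 7 - 3*J (p(J) = 7 + (J - 4*J) = 7 - 3*J)
x(l) = (37 + l)/(-7 + l) (x(l) = (l + (7 - 3*(-10)))/(l - 7) = (l + (7 + 30))/(-7 + l) = (l + 37)/(-7 + l) = (37 + l)/(-7 + l))
-27920/x(68 - 63) = -27920*(-7 + (68 - 63))/(37 + (68 - 63)) = -27920*(-7 + 5)/(37 + 5) = -27920/(42/(-2)) = -27920/((-½*42)) = -27920/(-21) = -27920*(-1/21) = 27920/21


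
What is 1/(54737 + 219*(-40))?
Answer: 1/45977 ≈ 2.1750e-5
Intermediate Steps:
1/(54737 + 219*(-40)) = 1/(54737 - 8760) = 1/45977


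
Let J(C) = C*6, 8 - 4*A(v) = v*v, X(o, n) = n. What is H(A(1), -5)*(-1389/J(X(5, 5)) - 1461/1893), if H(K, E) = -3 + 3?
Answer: 0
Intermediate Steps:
A(v) = 2 - v²/4 (A(v) = 2 - v*v/4 = 2 - v²/4)
H(K, E) = 0
J(C) = 6*C
H(A(1), -5)*(-1389/J(X(5, 5)) - 1461/1893) = 0*(-1389/(6*5) - 1461/1893) = 0*(-1389/30 - 1461*1/1893) = 0*(-1389*1/30 - 487/631) = 0*(-463/10 - 487/631) = 0*(-297023/6310) = 0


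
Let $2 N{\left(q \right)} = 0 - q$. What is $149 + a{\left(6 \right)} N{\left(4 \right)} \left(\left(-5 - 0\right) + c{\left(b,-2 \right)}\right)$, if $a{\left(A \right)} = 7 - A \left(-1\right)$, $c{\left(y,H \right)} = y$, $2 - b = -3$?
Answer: $149$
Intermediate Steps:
$b = 5$ ($b = 2 - -3 = 2 + 3 = 5$)
$a{\left(A \right)} = 7 + A$ ($a{\left(A \right)} = 7 - - A = 7 + A$)
$N{\left(q \right)} = - \frac{q}{2}$ ($N{\left(q \right)} = \frac{0 - q}{2} = \frac{\left(-1\right) q}{2} = - \frac{q}{2}$)
$149 + a{\left(6 \right)} N{\left(4 \right)} \left(\left(-5 - 0\right) + c{\left(b,-2 \right)}\right) = 149 + \left(7 + 6\right) \left(- \frac{1}{2}\right) 4 \left(\left(-5 - 0\right) + 5\right) = 149 + 13 \left(- 2 \left(\left(-5 + 0\right) + 5\right)\right) = 149 + 13 \left(- 2 \left(-5 + 5\right)\right) = 149 + 13 \left(\left(-2\right) 0\right) = 149 + 13 \cdot 0 = 149 + 0 = 149$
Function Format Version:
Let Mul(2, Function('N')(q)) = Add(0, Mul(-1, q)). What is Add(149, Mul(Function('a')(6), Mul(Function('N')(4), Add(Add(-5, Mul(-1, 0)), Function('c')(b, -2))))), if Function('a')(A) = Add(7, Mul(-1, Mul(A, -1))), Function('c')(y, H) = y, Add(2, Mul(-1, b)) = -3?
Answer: 149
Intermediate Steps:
b = 5 (b = Add(2, Mul(-1, -3)) = Add(2, 3) = 5)
Function('a')(A) = Add(7, A) (Function('a')(A) = Add(7, Mul(-1, Mul(-1, A))) = Add(7, A))
Function('N')(q) = Mul(Rational(-1, 2), q) (Function('N')(q) = Mul(Rational(1, 2), Add(0, Mul(-1, q))) = Mul(Rational(1, 2), Mul(-1, q)) = Mul(Rational(-1, 2), q))
Add(149, Mul(Function('a')(6), Mul(Function('N')(4), Add(Add(-5, Mul(-1, 0)), Function('c')(b, -2))))) = Add(149, Mul(Add(7, 6), Mul(Mul(Rational(-1, 2), 4), Add(Add(-5, Mul(-1, 0)), 5)))) = Add(149, Mul(13, Mul(-2, Add(Add(-5, 0), 5)))) = Add(149, Mul(13, Mul(-2, Add(-5, 5)))) = Add(149, Mul(13, Mul(-2, 0))) = Add(149, Mul(13, 0)) = Add(149, 0) = 149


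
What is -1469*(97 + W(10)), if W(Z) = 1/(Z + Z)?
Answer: -2851329/20 ≈ -1.4257e+5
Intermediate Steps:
W(Z) = 1/(2*Z)
-1469*(97 + W(10)) = -1469*(97 + (½)/10) = -1469*(97 + (½)*(⅒)) = -1469*(97 + 1/20) = -1469*1941/20 = -2851329/20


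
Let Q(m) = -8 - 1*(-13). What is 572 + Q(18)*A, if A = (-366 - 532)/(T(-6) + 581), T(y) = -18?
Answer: 317546/563 ≈ 564.02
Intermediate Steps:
Q(m) = 5 (Q(m) = -8 + 13 = 5)
A = -898/563 (A = (-366 - 532)/(-18 + 581) = -898/563 ≈ -1.5950)
572 + Q(18)*A = 572 + 5*(-898/563) = 572 - 4490/563 = 317546/563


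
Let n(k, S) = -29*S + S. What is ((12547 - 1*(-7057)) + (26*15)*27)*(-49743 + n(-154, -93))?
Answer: -1420486626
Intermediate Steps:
n(k, S) = -28*S
((12547 - 1*(-7057)) + (26*15)*27)*(-49743 + n(-154, -93)) = ((12547 - 1*(-7057)) + (26*15)*27)*(-49743 - 28*(-93)) = ((12547 + 7057) + 390*27)*(-49743 + 2604) = (19604 + 10530)*(-47139) = 30134*(-47139) = -1420486626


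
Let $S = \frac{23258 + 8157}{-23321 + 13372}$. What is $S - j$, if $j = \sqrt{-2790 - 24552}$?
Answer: $- \frac{31415}{9949} - 21 i \sqrt{62} \approx -3.1576 - 165.35 i$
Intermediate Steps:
$S = - \frac{31415}{9949}$ ($S = \frac{31415}{-9949} = 31415 \left(- \frac{1}{9949}\right) = - \frac{31415}{9949} \approx -3.1576$)
$j = 21 i \sqrt{62}$ ($j = \sqrt{-27342} = 21 i \sqrt{62} \approx 165.35 i$)
$S - j = - \frac{31415}{9949} - 21 i \sqrt{62}$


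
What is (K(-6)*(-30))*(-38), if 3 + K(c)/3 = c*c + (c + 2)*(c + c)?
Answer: 277020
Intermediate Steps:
K(c) = -9 + 3*c**2 + 6*c*(2 + c) (K(c) = -9 + 3*(c*c + (c + 2)*(c + c)) = -9 + 3*(c**2 + (2 + c)*(2*c)) = -9 + 3*(c**2 + 2*c*(2 + c)) = -9 + (3*c**2 + 6*c*(2 + c)) = -9 + 3*c**2 + 6*c*(2 + c))
(K(-6)*(-30))*(-38) = ((-9 + 9*(-6)**2 + 12*(-6))*(-30))*(-38) = ((-9 + 9*36 - 72)*(-30))*(-38) = ((-9 + 324 - 72)*(-30))*(-38) = (243*(-30))*(-38) = -7290*(-38) = 277020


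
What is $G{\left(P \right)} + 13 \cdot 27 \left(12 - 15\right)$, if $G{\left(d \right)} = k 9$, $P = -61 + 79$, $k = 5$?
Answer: $-1008$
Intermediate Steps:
$P = 18$
$G{\left(d \right)} = 45$ ($G{\left(d \right)} = 5 \cdot 9 = 45$)
$G{\left(P \right)} + 13 \cdot 27 \left(12 - 15\right) = 45 + 13 \cdot 27 \left(12 - 15\right) = 45 + 351 \left(-3\right) = 45 - 1053 = -1008$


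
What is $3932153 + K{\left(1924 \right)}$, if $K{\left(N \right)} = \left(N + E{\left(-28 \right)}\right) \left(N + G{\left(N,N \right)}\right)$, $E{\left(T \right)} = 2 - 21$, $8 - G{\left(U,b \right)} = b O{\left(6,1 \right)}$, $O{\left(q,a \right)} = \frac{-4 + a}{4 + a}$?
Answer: $9811745$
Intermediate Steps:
$O{\left(q,a \right)} = \frac{-4 + a}{4 + a}$
$G{\left(U,b \right)} = 8 + \frac{3 b}{5}$ ($G{\left(U,b \right)} = 8 - b \frac{-4 + 1}{4 + 1} = 8 - b \frac{1}{5} \left(-3\right) = 8 - b \left(- \frac{3}{5}\right) = 8 - - \frac{3 b}{5} = 8 + \frac{3 b}{5}$)
$E{\left(T \right)} = -19$ ($E{\left(T \right)} = 2 - 21 = -19$)
$K{\left(N \right)} = \left(-19 + N\right) \left(8 + \frac{8 N}{5}\right)$ ($K{\left(N \right)} = \left(N - 19\right) \left(N + \left(8 + \frac{3 N}{5}\right)\right) = \left(-19 + N\right) \left(8 + \frac{8 N}{5}\right)$)
$3932153 + K{\left(1924 \right)} = 3932153 - \left(\frac{216248}{5} - \frac{29614208}{5}\right) = 3932153 - -5879592 = 3932153 + 5879592 = 9811745$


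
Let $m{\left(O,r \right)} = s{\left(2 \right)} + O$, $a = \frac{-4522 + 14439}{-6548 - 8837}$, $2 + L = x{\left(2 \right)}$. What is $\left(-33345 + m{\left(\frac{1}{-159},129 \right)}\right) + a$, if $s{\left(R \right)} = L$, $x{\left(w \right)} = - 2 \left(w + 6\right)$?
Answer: $- \frac{81614663233}{2446215} \approx -33364.0$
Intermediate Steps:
$x{\left(w \right)} = -12 - 2 w$ ($x{\left(w \right)} = - 2 \left(6 + w\right) = -12 - 2 w$)
$L = -18$ ($L = -2 - 16 = -18$)
$a = - \frac{9917}{15385}$ ($a = \frac{9917}{-15385} = 9917 \left(- \frac{1}{15385}\right) = - \frac{9917}{15385} \approx -0.64459$)
$s{\left(R \right)} = -18$
$m{\left(O,r \right)} = -18 + O$
$\left(-33345 + m{\left(\frac{1}{-159},129 \right)}\right) + a = \left(-33345 - \left(18 - \frac{1}{-159}\right)\right) - \frac{9917}{15385} = \left(-33345 - \frac{2863}{159}\right) - \frac{9917}{15385} = - \frac{5304718}{159} - \frac{9917}{15385} = - \frac{81614663233}{2446215}$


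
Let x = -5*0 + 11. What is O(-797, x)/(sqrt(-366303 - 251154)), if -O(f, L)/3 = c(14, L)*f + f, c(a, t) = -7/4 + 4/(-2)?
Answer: 8767*I*sqrt(617457)/823276 ≈ 8.3678*I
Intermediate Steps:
c(a, t) = -15/4 (c(a, t) = -7*1/4 + 4*(-1/2) = -7/4 - 2 = -15/4)
x = 11 (x = 0 + 11 = 11)
O(f, L) = 33*f/4 (O(f, L) = -3*(-15*f/4 + f) = -(-33)*f/4 = 33*f/4)
O(-797, x)/(sqrt(-366303 - 251154)) = ((33/4)*(-797))/(sqrt(-366303 - 251154)) = -26301*(-I*sqrt(617457)/617457)/4 = -(-8767)*I*sqrt(617457)/823276 = 8767*I*sqrt(617457)/823276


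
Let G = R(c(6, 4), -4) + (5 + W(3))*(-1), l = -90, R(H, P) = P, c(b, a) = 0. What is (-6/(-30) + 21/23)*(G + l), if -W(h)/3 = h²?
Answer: -9216/115 ≈ -80.139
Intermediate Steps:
W(h) = -3*h²
G = 18 (G = -4 + (5 - 3*3²)*(-1) = -4 + (5 - 3*9)*(-1) = -4 + (5 - 27)*(-1) = -4 - 22*(-1) = -4 + 22 = 18)
(-6/(-30) + 21/23)*(G + l) = (-6/(-30) + 21/23)*(18 - 90) = (-6*(-1/30) + 21*(1/23))*(-72) = (⅕ + 21/23)*(-72) = (128/115)*(-72) = -9216/115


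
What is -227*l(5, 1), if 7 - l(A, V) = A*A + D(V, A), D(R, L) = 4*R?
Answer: 4994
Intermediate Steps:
l(A, V) = 7 - A² - 4*V (l(A, V) = 7 - (A*A + 4*V) = 7 - (A² + 4*V) = 7 + (-A² - 4*V) = 7 - A² - 4*V)
-227*l(5, 1) = -227*(7 - 1*5² - 4*1) = -227*(7 - 1*25 - 4) = -227*(7 - 25 - 4) = -227*(-22) = 4994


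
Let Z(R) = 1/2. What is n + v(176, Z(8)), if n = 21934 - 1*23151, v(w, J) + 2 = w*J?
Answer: -1131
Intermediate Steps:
Z(R) = 1/2
v(w, J) = -2 + J*w (v(w, J) = -2 + w*J = -2 + J*w)
n = -1217 (n = 21934 - 23151 = -1217)
n + v(176, Z(8)) = -1217 + (-2 + (1/2)*176) = -1217 + (-2 + 88) = -1217 + 86 = -1131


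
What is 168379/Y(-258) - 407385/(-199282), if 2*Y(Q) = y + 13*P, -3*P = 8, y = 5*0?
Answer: -50321763807/5181332 ≈ -9712.1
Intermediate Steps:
y = 0
P = -8/3 (P = -⅓*8 = -8/3 ≈ -2.6667)
Y(Q) = -52/3 (Y(Q) = (0 + 13*(-8/3))/2 = (0 - 104/3)/2 = (½)*(-104/3) = -52/3)
168379/Y(-258) - 407385/(-199282) = 168379/(-52/3) - 407385/(-199282) = 168379*(-3/52) - 407385*(-1/199282) = -505137/52 + 407385/199282 = -50321763807/5181332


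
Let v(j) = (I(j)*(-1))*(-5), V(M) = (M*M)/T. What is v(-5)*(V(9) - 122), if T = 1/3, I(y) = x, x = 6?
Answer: 3630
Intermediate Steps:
I(y) = 6
T = ⅓ ≈ 0.33333
V(M) = 3*M² (V(M) = (M*M)/(⅓) = M²*3 = 3*M²)
v(j) = 30 (v(j) = (6*(-1))*(-5) = -6*(-5) = 30)
v(-5)*(V(9) - 122) = 30*(3*9² - 122) = 30*(3*81 - 122) = 30*(243 - 122) = 30*121 = 3630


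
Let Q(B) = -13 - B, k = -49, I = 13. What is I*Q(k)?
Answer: 468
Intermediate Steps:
I*Q(k) = 13*(-13 - 1*(-49)) = 13*(-13 + 49) = 13*36 = 468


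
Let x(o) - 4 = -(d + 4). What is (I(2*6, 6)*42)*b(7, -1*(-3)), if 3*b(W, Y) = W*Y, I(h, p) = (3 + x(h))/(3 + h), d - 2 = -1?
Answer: 196/5 ≈ 39.200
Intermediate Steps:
d = 1 (d = 2 - 1 = 1)
x(o) = -1 (x(o) = 4 - (1 + 4) = 4 - 1*5 = 4 - 5 = -1)
I(h, p) = 2/(3 + h) (I(h, p) = (3 - 1)/(3 + h) = 2/(3 + h))
b(W, Y) = W*Y/3 (b(W, Y) = (W*Y)/3 = W*Y/3)
(I(2*6, 6)*42)*b(7, -1*(-3)) = ((2/(3 + 2*6))*42)*((1/3)*7*(-1*(-3))) = ((2/(3 + 12))*42)*((1/3)*7*3) = ((2/15)*42)*7 = (28/5)*7 = 196/5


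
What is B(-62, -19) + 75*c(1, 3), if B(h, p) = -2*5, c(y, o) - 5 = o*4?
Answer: 1265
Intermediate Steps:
c(y, o) = 5 + 4*o (c(y, o) = 5 + o*4 = 5 + 4*o)
B(h, p) = -10
B(-62, -19) + 75*c(1, 3) = -10 + 75*(5 + 4*3) = -10 + 75*(5 + 12) = -10 + 75*17 = -10 + 1275 = 1265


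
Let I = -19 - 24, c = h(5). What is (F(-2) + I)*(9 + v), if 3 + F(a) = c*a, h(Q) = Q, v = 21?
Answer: -1680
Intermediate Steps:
c = 5
F(a) = -3 + 5*a
I = -43
(F(-2) + I)*(9 + v) = ((-3 + 5*(-2)) - 43)*(9 + 21) = ((-3 - 10) - 43)*30 = (-13 - 43)*30 = -56*30 = -1680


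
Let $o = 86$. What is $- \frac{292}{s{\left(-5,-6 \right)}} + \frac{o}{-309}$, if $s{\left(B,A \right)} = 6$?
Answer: $- \frac{15124}{309} \approx -48.945$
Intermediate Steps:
$- \frac{292}{s{\left(-5,-6 \right)}} + \frac{o}{-309} = - \frac{292}{6} + \frac{86}{-309} = \left(-292\right) \frac{1}{6} + 86 \left(- \frac{1}{309}\right) = - \frac{146}{3} - \frac{86}{309} = - \frac{15124}{309}$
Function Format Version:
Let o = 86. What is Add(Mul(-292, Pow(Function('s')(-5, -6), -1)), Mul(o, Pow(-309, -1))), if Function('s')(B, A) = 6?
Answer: Rational(-15124, 309) ≈ -48.945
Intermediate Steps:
Add(Mul(-292, Pow(Function('s')(-5, -6), -1)), Mul(o, Pow(-309, -1))) = Add(Mul(-292, Pow(6, -1)), Mul(86, Pow(-309, -1))) = Add(Mul(-292, Rational(1, 6)), Mul(86, Rational(-1, 309))) = Add(Rational(-146, 3), Rational(-86, 309)) = Rational(-15124, 309)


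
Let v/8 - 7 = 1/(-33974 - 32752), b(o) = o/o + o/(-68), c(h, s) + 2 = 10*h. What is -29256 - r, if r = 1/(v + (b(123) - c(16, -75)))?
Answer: -6823696573596/233241005 ≈ -29256.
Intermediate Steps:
c(h, s) = -2 + 10*h
b(o) = 1 - o/68 (b(o) = 1 + o*(-1/68) = 1 - o/68)
v = 1868324/33363 (v = 56 + 8/(-33974 - 32752) = 56 + 8/(-66726) = 56 + 8*(-1/66726) = 56 - 4/33363 = 1868324/33363 ≈ 56.000)
r = -2268684/233241005 (r = 1/(1868324/33363 + ((1 - 1/68*123) - (-2 + 10*16))) = 1/(1868324/33363 + ((1 - 123/68) - (-2 + 160))) = 1/(1868324/33363 + (-55/68 - 1*158)) = 1/(1868324/33363 + (-55/68 - 158)) = 1/(1868324/33363 - 10799/68) = 1/(-233241005/2268684) = -2268684/233241005 ≈ -0.0097268)
-29256 - r = -29256 - 1*(-2268684/233241005) = -29256 + 2268684/233241005 = -6823696573596/233241005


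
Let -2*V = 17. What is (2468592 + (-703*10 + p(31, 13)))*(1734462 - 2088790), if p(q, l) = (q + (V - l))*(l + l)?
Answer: -872287859352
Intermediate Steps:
V = -17/2 (V = -½*17 = -17/2 ≈ -8.5000)
p(q, l) = 2*l*(-17/2 + q - l) (p(q, l) = (q + (-17/2 - l))*(l + l) = (-17/2 + q - l)*(2*l) = 2*l*(-17/2 + q - l))
(2468592 + (-703*10 + p(31, 13)))*(1734462 - 2088790) = (2468592 + (-703*10 + 13*(-17 - 2*13 + 2*31)))*(1734462 - 2088790) = (2468592 + (-7030 + 13*(-17 - 26 + 62)))*(-354328) = (2468592 + (-7030 + 13*19))*(-354328) = (2468592 + (-7030 + 247))*(-354328) = (2468592 - 6783)*(-354328) = 2461809*(-354328) = -872287859352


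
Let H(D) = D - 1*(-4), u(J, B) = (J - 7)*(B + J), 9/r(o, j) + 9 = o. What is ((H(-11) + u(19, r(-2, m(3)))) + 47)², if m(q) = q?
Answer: 8065600/121 ≈ 66658.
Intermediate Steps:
r(o, j) = 9/(-9 + o)
u(J, B) = (-7 + J)*(B + J)
H(D) = 4 + D (H(D) = D + 4 = 4 + D)
((H(-11) + u(19, r(-2, m(3)))) + 47)² = (((4 - 11) + (19² - 63/(-9 - 2) - 7*19 + (9/(-9 - 2))*19)) + 47)² = ((-7 + (361 - 63/(-11) - 133 + (9/(-11))*19)) + 47)² = ((-7 + (361 - 63*(-1)/11 - 133 + (9*(-1/11))*19)) + 47)² = ((-7 + (361 - 7*(-9/11) - 133 - 9/11*19)) + 47)² = ((-7 + (361 + 63/11 - 133 - 171/11)) + 47)² = ((-7 + 2400/11) + 47)² = (2323/11 + 47)² = (2840/11)² = 8065600/121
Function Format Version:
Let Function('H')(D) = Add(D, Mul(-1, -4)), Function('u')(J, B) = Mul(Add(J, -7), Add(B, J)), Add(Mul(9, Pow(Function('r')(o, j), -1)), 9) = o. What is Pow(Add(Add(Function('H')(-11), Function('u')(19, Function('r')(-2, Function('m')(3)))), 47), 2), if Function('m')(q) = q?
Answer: Rational(8065600, 121) ≈ 66658.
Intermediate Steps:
Function('r')(o, j) = Mul(9, Pow(Add(-9, o), -1))
Function('u')(J, B) = Mul(Add(-7, J), Add(B, J))
Function('H')(D) = Add(4, D) (Function('H')(D) = Add(D, 4) = Add(4, D))
Pow(Add(Add(Function('H')(-11), Function('u')(19, Function('r')(-2, Function('m')(3)))), 47), 2) = Pow(Add(Add(Add(4, -11), Add(Pow(19, 2), Mul(-7, Mul(9, Pow(Add(-9, -2), -1))), Mul(-7, 19), Mul(Mul(9, Pow(Add(-9, -2), -1)), 19))), 47), 2) = Pow(Add(Add(-7, Add(361, Mul(-7, Mul(9, Pow(-11, -1))), -133, Mul(Mul(9, Pow(-11, -1)), 19))), 47), 2) = Pow(Add(Add(-7, Add(361, Mul(-7, Mul(9, Rational(-1, 11))), -133, Mul(Mul(9, Rational(-1, 11)), 19))), 47), 2) = Pow(Add(Add(-7, Add(361, Mul(-7, Rational(-9, 11)), -133, Mul(Rational(-9, 11), 19))), 47), 2) = Pow(Add(Add(-7, Add(361, Rational(63, 11), -133, Rational(-171, 11))), 47), 2) = Pow(Add(Add(-7, Rational(2400, 11)), 47), 2) = Pow(Add(Rational(2323, 11), 47), 2) = Pow(Rational(2840, 11), 2) = Rational(8065600, 121)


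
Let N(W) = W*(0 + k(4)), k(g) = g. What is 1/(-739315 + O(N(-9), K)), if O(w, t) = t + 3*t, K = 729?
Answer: -1/736399 ≈ -1.3580e-6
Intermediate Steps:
N(W) = 4*W (N(W) = W*(0 + 4) = W*4 = 4*W)
O(w, t) = 4*t
1/(-739315 + O(N(-9), K)) = 1/(-739315 + 4*729) = 1/(-739315 + 2916) = 1/(-736399) = -1/736399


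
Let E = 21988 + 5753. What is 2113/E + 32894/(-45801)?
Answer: -38844521/60503121 ≈ -0.64202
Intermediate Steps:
E = 27741
2113/E + 32894/(-45801) = 2113/27741 + 32894/(-45801) = 2113*(1/27741) + 32894*(-1/45801) = 2113/27741 - 32894/45801 = -38844521/60503121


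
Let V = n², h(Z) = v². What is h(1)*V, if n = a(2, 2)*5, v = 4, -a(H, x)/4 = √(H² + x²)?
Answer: 51200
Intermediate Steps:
a(H, x) = -4*√(H² + x²)
n = -40*√2 (n = -4*√(2² + 2²)*5 = -4*√(4 + 4)*5 = -8*√2*5 = -40*√2 ≈ -56.569)
h(Z) = 16 (h(Z) = 4² = 16)
V = 3200 (V = (-40*√2)² = 3200)
h(1)*V = 16*3200 = 51200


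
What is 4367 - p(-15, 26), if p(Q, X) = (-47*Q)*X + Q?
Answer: -13948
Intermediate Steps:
p(Q, X) = Q - 47*Q*X (p(Q, X) = -47*Q*X + Q = Q - 47*Q*X)
4367 - p(-15, 26) = 4367 - (-15)*(1 - 47*26) = 4367 - (-15)*(1 - 1222) = 4367 - (-15)*(-1221) = 4367 - 1*18315 = 4367 - 18315 = -13948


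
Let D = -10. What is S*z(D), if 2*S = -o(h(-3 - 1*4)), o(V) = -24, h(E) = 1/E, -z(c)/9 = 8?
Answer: -864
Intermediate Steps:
z(c) = -72 (z(c) = -9*8 = -72)
S = 12 (S = (-1*(-24))/2 = (½)*24 = 12)
S*z(D) = 12*(-72) = -864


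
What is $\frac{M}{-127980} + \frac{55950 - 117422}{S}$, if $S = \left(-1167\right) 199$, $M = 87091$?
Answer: $- \frac{4119405881}{9907059780} \approx -0.4158$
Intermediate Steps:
$S = -232233$
$\frac{M}{-127980} + \frac{55950 - 117422}{S} = \frac{87091}{-127980} + \frac{55950 - 117422}{-232233} = 87091 \left(- \frac{1}{127980}\right) - - \frac{61472}{232233} = - \frac{87091}{127980} + \frac{61472}{232233} = - \frac{4119405881}{9907059780}$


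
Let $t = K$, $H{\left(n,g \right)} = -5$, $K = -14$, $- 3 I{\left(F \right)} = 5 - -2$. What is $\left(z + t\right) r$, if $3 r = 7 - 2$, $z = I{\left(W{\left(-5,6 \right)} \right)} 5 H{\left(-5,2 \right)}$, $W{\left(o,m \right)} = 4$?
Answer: $\frac{665}{9} \approx 73.889$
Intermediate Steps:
$I{\left(F \right)} = - \frac{7}{3}$ ($I{\left(F \right)} = - \frac{5 - -2}{3} = - \frac{5 + 2}{3} = \left(- \frac{1}{3}\right) 7 = - \frac{7}{3}$)
$t = -14$
$z = \frac{175}{3}$ ($z = \left(- \frac{7}{3}\right) 5 \left(-5\right) = \left(- \frac{35}{3}\right) \left(-5\right) = \frac{175}{3} \approx 58.333$)
$r = \frac{5}{3}$ ($r = \frac{7 - 2}{3} = \frac{1}{3} \cdot 5 = \frac{5}{3} \approx 1.6667$)
$\left(z + t\right) r = \left(\frac{175}{3} - 14\right) \frac{5}{3} = \frac{133}{3} \cdot \frac{5}{3} = \frac{665}{9}$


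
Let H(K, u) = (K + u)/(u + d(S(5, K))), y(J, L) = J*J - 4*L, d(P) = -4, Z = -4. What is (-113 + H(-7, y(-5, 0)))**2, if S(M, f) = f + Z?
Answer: 616225/49 ≈ 12576.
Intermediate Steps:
S(M, f) = -4 + f (S(M, f) = f - 4 = -4 + f)
y(J, L) = J**2 - 4*L
H(K, u) = (K + u)/(-4 + u) (H(K, u) = (K + u)/(u - 4) = (K + u)/(-4 + u))
(-113 + H(-7, y(-5, 0)))**2 = (-113 + (-7 + ((-5)**2 - 4*0))/(-4 + ((-5)**2 - 4*0)))**2 = (-113 + (-7 + (25 + 0))/(-4 + (25 + 0)))**2 = (-113 + (-7 + 25)/(-4 + 25))**2 = (-113 + 18/21)**2 = (-113 + (1/21)*18)**2 = (-113 + 6/7)**2 = (-785/7)**2 = 616225/49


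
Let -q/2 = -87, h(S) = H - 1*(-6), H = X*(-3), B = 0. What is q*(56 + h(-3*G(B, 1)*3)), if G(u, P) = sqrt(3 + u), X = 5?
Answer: 8178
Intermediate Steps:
H = -15 (H = 5*(-3) = -15)
h(S) = -9 (h(S) = -15 - 1*(-6) = -15 + 6 = -9)
q = 174 (q = -2*(-87) = 174)
q*(56 + h(-3*G(B, 1)*3)) = 174*(56 - 9) = 174*47 = 8178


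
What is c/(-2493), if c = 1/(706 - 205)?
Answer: -1/1248993 ≈ -8.0064e-7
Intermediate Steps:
c = 1/501 ≈ 0.0019960
c/(-2493) = (1/501)/(-2493) = (1/501)*(-1/2493) = -1/1248993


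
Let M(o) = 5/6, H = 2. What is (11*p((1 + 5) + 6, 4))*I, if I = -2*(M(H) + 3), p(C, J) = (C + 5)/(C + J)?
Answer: -4301/48 ≈ -89.604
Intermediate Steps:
p(C, J) = (5 + C)/(C + J)
M(o) = ⅚ (M(o) = 5*(⅙) = ⅚)
I = -23/3 (I = -2*(⅚ + 3) = -2*23/6 = -23/3 ≈ -7.6667)
(11*p((1 + 5) + 6, 4))*I = (11*((5 + ((1 + 5) + 6))/(((1 + 5) + 6) + 4)))*(-23/3) = (11*((5 + (6 + 6))/((6 + 6) + 4)))*(-23/3) = (11*((5 + 12)/(12 + 4)))*(-23/3) = (11*(17/16))*(-23/3) = (187/16)*(-23/3) = -4301/48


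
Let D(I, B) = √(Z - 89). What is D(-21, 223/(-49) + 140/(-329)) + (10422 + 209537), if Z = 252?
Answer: 219959 + √163 ≈ 2.1997e+5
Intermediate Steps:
D(I, B) = √163 (D(I, B) = √(252 - 89) = √163)
D(-21, 223/(-49) + 140/(-329)) + (10422 + 209537) = √163 + (10422 + 209537) = √163 + 219959 = 219959 + √163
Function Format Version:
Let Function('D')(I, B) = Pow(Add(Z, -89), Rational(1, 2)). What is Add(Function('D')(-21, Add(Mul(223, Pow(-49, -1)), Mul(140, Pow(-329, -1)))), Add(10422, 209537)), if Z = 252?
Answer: Add(219959, Pow(163, Rational(1, 2))) ≈ 2.1997e+5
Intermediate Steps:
Function('D')(I, B) = Pow(163, Rational(1, 2)) (Function('D')(I, B) = Pow(Add(252, -89), Rational(1, 2)) = Pow(163, Rational(1, 2)))
Add(Function('D')(-21, Add(Mul(223, Pow(-49, -1)), Mul(140, Pow(-329, -1)))), Add(10422, 209537)) = Add(Pow(163, Rational(1, 2)), Add(10422, 209537)) = Add(Pow(163, Rational(1, 2)), 219959) = Add(219959, Pow(163, Rational(1, 2)))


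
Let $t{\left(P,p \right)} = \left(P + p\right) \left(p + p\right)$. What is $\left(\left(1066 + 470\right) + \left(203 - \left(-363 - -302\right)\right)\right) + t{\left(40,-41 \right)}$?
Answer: $1882$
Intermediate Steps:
$t{\left(P,p \right)} = 2 p \left(P + p\right)$ ($t{\left(P,p \right)} = \left(P + p\right) 2 p = 2 p \left(P + p\right)$)
$\left(\left(1066 + 470\right) + \left(203 - \left(-363 - -302\right)\right)\right) + t{\left(40,-41 \right)} = \left(\left(1066 + 470\right) + \left(203 - \left(-363 - -302\right)\right)\right) + 2 \left(-41\right) \left(40 - 41\right) = \left(1536 + \left(203 - \left(-363 + 302\right)\right)\right) + 2 \left(-41\right) \left(-1\right) = \left(1536 + \left(203 - -61\right)\right) + 82 = \left(1536 + \left(203 + 61\right)\right) + 82 = \left(1536 + 264\right) + 82 = 1800 + 82 = 1882$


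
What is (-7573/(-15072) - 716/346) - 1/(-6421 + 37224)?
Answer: -125852791997/80317467168 ≈ -1.5669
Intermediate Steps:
(-7573/(-15072) - 716/346) - 1/(-6421 + 37224) = (-7573*(-1/15072) - 716*1/346) - 1/30803 = (7573/15072 - 358/173) - 1*1/30803 = -4085647/2607456 - 1/30803 = -125852791997/80317467168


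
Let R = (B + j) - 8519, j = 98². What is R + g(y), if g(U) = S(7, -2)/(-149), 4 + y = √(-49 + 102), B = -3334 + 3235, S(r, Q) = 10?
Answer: 146904/149 ≈ 985.93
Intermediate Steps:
B = -99
y = -4 + √53 (y = -4 + √(-49 + 102) = -4 + √53 ≈ 3.2801)
g(U) = -10/149 (g(U) = 10/(-149) = 10*(-1/149) = -10/149)
j = 9604
R = 986 (R = (-99 + 9604) - 8519 = 9505 - 8519 = 986)
R + g(y) = 986 - 10/149 = 146904/149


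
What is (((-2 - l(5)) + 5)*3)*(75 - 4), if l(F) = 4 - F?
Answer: 852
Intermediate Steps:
(((-2 - l(5)) + 5)*3)*(75 - 4) = (((-2 - (4 - 1*5)) + 5)*3)*(75 - 4) = (((-2 - (4 - 5)) + 5)*3)*71 = (((-2 - 1*(-1)) + 5)*3)*71 = (((-2 + 1) + 5)*3)*71 = ((-1 + 5)*3)*71 = (4*3)*71 = 12*71 = 852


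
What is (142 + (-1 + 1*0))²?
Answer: 19881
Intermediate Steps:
(142 + (-1 + 1*0))² = (142 + (-1 + 0))² = (142 - 1)² = 141² = 19881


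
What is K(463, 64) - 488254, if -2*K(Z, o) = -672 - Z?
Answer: -975373/2 ≈ -4.8769e+5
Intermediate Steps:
K(Z, o) = 336 + Z/2 (K(Z, o) = -(-672 - Z)/2 = 336 + Z/2)
K(463, 64) - 488254 = (336 + (½)*463) - 488254 = (336 + 463/2) - 488254 = 1135/2 - 488254 = -975373/2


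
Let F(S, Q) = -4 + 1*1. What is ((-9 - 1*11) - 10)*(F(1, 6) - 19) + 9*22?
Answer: 858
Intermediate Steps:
F(S, Q) = -3 (F(S, Q) = -4 + 1 = -3)
((-9 - 1*11) - 10)*(F(1, 6) - 19) + 9*22 = ((-9 - 1*11) - 10)*(-3 - 19) + 9*22 = ((-9 - 11) - 10)*(-22) + 198 = (-20 - 10)*(-22) + 198 = -30*(-22) + 198 = 660 + 198 = 858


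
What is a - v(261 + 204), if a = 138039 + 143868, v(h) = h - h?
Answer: 281907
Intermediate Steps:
v(h) = 0
a = 281907
a - v(261 + 204) = 281907 - 1*0 = 281907 + 0 = 281907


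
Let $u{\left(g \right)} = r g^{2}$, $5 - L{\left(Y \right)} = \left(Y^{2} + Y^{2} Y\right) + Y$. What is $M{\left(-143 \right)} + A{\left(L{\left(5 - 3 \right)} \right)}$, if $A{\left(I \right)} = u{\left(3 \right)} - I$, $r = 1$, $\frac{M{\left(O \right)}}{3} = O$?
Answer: $-411$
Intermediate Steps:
$M{\left(O \right)} = 3 O$
$L{\left(Y \right)} = 5 - Y - Y^{2} - Y^{3}$ ($L{\left(Y \right)} = 5 - \left(\left(Y^{2} + Y^{2} Y\right) + Y\right) = 5 - \left(\left(Y^{2} + Y^{3}\right) + Y\right) = 5 - \left(Y + Y^{2} + Y^{3}\right) = 5 - Y - Y^{2} - Y^{3}$)
$u{\left(g \right)} = g^{2}$ ($u{\left(g \right)} = 1 g^{2} = g^{2}$)
$A{\left(I \right)} = 9 - I$ ($A{\left(I \right)} = 3^{2} - I = 9 - I$)
$M{\left(-143 \right)} + A{\left(L{\left(5 - 3 \right)} \right)} = 3 \left(-143\right) - \left(-4 - \left(5 - 3\right)^{2} - \left(5 - 3\right)^{3} - \left(5 - 3\right)\right) = -429 - \left(-4 - 8 - 4 - 2\right) = -429 - \left(-6 - 8 - 4\right) = -429 + \left(9 - \left(5 - 2 - 4 - 8\right)\right) = -429 + \left(9 - -9\right) = -429 + \left(9 + 9\right) = -429 + 18 = -411$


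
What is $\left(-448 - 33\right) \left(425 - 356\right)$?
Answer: $-33189$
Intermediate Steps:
$\left(-448 - 33\right) \left(425 - 356\right) = \left(-481\right) 69 = -33189$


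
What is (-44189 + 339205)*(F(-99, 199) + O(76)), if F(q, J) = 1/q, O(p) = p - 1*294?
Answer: -6367330328/99 ≈ -6.4316e+7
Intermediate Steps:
O(p) = -294 + p (O(p) = p - 294 = -294 + p)
(-44189 + 339205)*(F(-99, 199) + O(76)) = (-44189 + 339205)*(1/(-99) + (-294 + 76)) = 295016*(-1/99 - 218) = 295016*(-21583/99) = -6367330328/99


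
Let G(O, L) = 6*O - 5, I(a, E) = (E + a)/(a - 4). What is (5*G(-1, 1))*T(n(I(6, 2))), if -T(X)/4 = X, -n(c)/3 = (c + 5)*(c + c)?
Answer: -47520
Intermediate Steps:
I(a, E) = (E + a)/(-4 + a)
n(c) = -6*c*(5 + c) (n(c) = -3*(c + 5)*(c + c) = -3*(5 + c)*2*c = -6*c*(5 + c))
G(O, L) = -5 + 6*O
T(X) = -4*X
(5*G(-1, 1))*T(n(I(6, 2))) = (5*(-5 + 6*(-1)))*(-(-24)*(2 + 6)/(-4 + 6)*(5 + (2 + 6)/(-4 + 6))) = (5*(-5 - 6))*(-(-24)*8/2*(5 + 8/2)) = (5*(-11))*(-(-24)*(1/2)*8*(5 + (1/2)*8)) = -(-220)*(-6*4*(5 + 4)) = -(-220)*(-6*4*9) = -(-220)*(-216) = -55*864 = -47520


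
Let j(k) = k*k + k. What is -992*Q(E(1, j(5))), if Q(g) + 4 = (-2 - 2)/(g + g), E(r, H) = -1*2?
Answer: 2976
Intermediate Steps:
j(k) = k + k**2 (j(k) = k**2 + k = k + k**2)
E(r, H) = -2
Q(g) = -4 - 2/g (Q(g) = -4 + (-2 - 2)/(g + g) = -4 - 4*1/(2*g) = -4 - 2/g)
-992*Q(E(1, j(5))) = -992*(-4 - 2/(-2)) = -992*(-4 - 2*(-1/2)) = -992*(-4 + 1) = -992*(-3) = 2976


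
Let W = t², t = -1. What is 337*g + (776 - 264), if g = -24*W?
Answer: -7576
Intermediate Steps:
W = 1 (W = (-1)² = 1)
g = -24 (g = -24*1 = -24)
337*g + (776 - 264) = 337*(-24) + (776 - 264) = -8088 + 512 = -7576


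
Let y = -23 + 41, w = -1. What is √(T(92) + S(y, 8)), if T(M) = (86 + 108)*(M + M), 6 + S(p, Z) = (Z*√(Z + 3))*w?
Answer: √(35690 - 8*√11) ≈ 188.85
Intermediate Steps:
y = 18
S(p, Z) = -6 - Z*√(3 + Z) (S(p, Z) = -6 + (Z*√(Z + 3))*(-1) = -6 + (Z*√(3 + Z))*(-1) = -6 - Z*√(3 + Z))
T(M) = 388*M (T(M) = 194*(2*M) = 388*M)
√(T(92) + S(y, 8)) = √(388*92 + (-6 - 1*8*√(3 + 8))) = √(35696 + (-6 - 1*8*√11)) = √(35696 + (-6 - 8*√11)) = √(35690 - 8*√11)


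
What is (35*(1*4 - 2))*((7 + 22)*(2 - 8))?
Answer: -12180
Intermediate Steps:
(35*(1*4 - 2))*((7 + 22)*(2 - 8)) = (35*(4 - 2))*(29*(-6)) = (35*2)*(-174) = 70*(-174) = -12180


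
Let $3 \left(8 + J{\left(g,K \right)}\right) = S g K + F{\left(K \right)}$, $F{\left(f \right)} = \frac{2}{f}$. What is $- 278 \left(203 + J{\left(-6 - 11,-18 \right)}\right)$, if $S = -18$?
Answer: $\frac{12317624}{27} \approx 4.5621 \cdot 10^{5}$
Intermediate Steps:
$J{\left(g,K \right)} = -8 + \frac{2}{3 K} - 6 K g$ ($J{\left(g,K \right)} = -8 + \frac{- 18 g K + \frac{2}{K}}{3} = -8 + \frac{- 18 K g + \frac{2}{K}}{3} = -8 + \frac{\frac{2}{K} - 18 K g}{3} = -8 - \left(- \frac{2}{3 K} + 6 K g\right) = -8 + \frac{2}{3 K} - 6 K g$)
$- 278 \left(203 + J{\left(-6 - 11,-18 \right)}\right) = - 278 \left(203 - \left(8 + \frac{1}{27} - 108 \left(-6 - 11\right)\right)\right) = - 278 \left(203 - \left(\frac{217}{27} - 108 \left(-6 - 11\right)\right)\right) = - 278 \left(203 - \left(\frac{217}{27} + 1836\right)\right) = - 278 \left(203 - \frac{49789}{27}\right) = \left(-278\right) \left(- \frac{44308}{27}\right) = \frac{12317624}{27}$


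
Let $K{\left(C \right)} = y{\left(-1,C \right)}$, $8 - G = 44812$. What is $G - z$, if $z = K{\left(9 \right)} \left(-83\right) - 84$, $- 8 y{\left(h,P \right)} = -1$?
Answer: $- \frac{357677}{8} \approx -44710.0$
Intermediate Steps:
$G = -44804$ ($G = 8 - 44812 = -44804$)
$y{\left(h,P \right)} = \frac{1}{8}$ ($y{\left(h,P \right)} = \left(- \frac{1}{8}\right) \left(-1\right) = \frac{1}{8}$)
$K{\left(C \right)} = \frac{1}{8}$
$z = - \frac{755}{8}$ ($z = \frac{1}{8} \left(-83\right) - 84 = - \frac{83}{8} - 84 = - \frac{755}{8} \approx -94.375$)
$G - z = -44804 - - \frac{755}{8} = -44804 + \frac{755}{8} = - \frac{357677}{8}$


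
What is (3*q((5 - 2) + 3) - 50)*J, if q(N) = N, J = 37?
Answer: -1184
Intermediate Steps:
(3*q((5 - 2) + 3) - 50)*J = (3*((5 - 2) + 3) - 50)*37 = (3*(3 + 3) - 50)*37 = (3*6 - 50)*37 = (18 - 50)*37 = -32*37 = -1184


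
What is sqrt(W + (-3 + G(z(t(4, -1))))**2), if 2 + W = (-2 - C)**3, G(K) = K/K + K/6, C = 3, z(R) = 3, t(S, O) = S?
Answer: I*sqrt(499)/2 ≈ 11.169*I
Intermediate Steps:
G(K) = 1 + K/6 (G(K) = 1 + K*(1/6) = 1 + K/6)
W = -127 (W = -2 + (-2 - 1*3)**3 = -2 + (-2 - 3)**3 = -2 + (-5)**3 = -2 - 125 = -127)
sqrt(W + (-3 + G(z(t(4, -1))))**2) = sqrt(-127 + (-3 + (1 + (1/6)*3))**2) = sqrt(-127 + (-3 + (1 + 1/2))**2) = sqrt(-127 + (-3 + 3/2)**2) = sqrt(-127 + (-3/2)**2) = sqrt(-127 + 9/4) = sqrt(-499/4) = I*sqrt(499)/2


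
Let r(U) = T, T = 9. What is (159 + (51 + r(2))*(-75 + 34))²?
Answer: 5294601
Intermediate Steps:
r(U) = 9
(159 + (51 + r(2))*(-75 + 34))² = (159 + (51 + 9)*(-75 + 34))² = (159 + 60*(-41))² = (159 - 2460)² = (-2301)² = 5294601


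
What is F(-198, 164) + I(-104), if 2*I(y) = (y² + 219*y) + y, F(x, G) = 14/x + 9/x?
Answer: -1194359/198 ≈ -6032.1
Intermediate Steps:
F(x, G) = 23/x
I(y) = y²/2 + 110*y (I(y) = ((y² + 219*y) + y)/2 = (y² + 220*y)/2 = y²/2 + 110*y)
F(-198, 164) + I(-104) = 23/(-198) + (½)*(-104)*(220 - 104) = 23*(-1/198) + (½)*(-104)*116 = -23/198 - 6032 = -1194359/198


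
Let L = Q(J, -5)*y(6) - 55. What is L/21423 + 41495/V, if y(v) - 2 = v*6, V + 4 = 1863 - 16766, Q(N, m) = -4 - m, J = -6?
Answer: -296400268/106450887 ≈ -2.7844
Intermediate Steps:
V = -14907 (V = -4 + (1863 - 16766) = -4 - 14903 = -14907)
y(v) = 2 + 6*v (y(v) = 2 + v*6 = 2 + 6*v)
L = -17 (L = (-4 - 1*(-5))*(2 + 6*6) - 55 = (-4 + 5)*(2 + 36) - 55 = 1*38 - 55 = 38 - 55 = -17)
L/21423 + 41495/V = -17/21423 + 41495/(-14907) = -17*1/21423 + 41495*(-1/14907) = -17/21423 - 41495/14907 = -296400268/106450887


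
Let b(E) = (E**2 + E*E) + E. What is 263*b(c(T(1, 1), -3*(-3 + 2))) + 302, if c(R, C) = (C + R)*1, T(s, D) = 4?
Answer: 27917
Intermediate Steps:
c(R, C) = C + R
b(E) = E + 2*E**2 (b(E) = (E**2 + E**2) + E = 2*E**2 + E = E + 2*E**2)
263*b(c(T(1, 1), -3*(-3 + 2))) + 302 = 263*((-3*(-3 + 2) + 4)*(1 + 2*(-3*(-3 + 2) + 4))) + 302 = 263*((-3*(-1) + 4)*(1 + 2*(-3*(-1) + 4))) + 302 = 263*((3 + 4)*(1 + 2*(3 + 4))) + 302 = 263*(7*(1 + 2*7)) + 302 = 263*(7*(1 + 14)) + 302 = 263*(7*15) + 302 = 263*105 + 302 = 27615 + 302 = 27917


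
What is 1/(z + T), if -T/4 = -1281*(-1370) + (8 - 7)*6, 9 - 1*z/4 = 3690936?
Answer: -1/21783612 ≈ -4.5906e-8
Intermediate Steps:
z = -14763708 (z = 36 - 4*3690936 = 36 - 14763744 = -14763708)
T = -7019904 (T = -4*(-1281*(-1370) + (8 - 7)*6) = -4*(1754970 + 1*6) = -4*(1754970 + 6) = -4*1754976 = -7019904)
1/(z + T) = 1/(-14763708 - 7019904) = 1/(-21783612) = -1/21783612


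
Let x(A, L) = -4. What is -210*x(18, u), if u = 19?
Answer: 840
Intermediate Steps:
-210*x(18, u) = -210*(-4) = 840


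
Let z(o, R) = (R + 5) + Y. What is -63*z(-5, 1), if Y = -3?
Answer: -189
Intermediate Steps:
z(o, R) = 2 + R (z(o, R) = (R + 5) - 3 = (5 + R) - 3 = 2 + R)
-63*z(-5, 1) = -63*(2 + 1) = -63*3 = -189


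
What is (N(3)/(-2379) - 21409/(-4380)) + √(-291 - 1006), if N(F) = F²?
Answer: 16964197/3473340 + I*√1297 ≈ 4.8841 + 36.014*I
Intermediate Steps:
(N(3)/(-2379) - 21409/(-4380)) + √(-291 - 1006) = (3²/(-2379) - 21409/(-4380)) + √(-291 - 1006) = (9*(-1/2379) - 21409*(-1/4380)) + √(-1297) = (-3/793 + 21409/4380) + I*√1297 = 16964197/3473340 + I*√1297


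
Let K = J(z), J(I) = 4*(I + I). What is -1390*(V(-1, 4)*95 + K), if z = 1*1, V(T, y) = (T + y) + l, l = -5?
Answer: 252980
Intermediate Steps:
V(T, y) = -5 + T + y (V(T, y) = (T + y) - 5 = -5 + T + y)
z = 1
J(I) = 8*I (J(I) = 4*(2*I) = 8*I)
K = 8 (K = 8*1 = 8)
-1390*(V(-1, 4)*95 + K) = -1390*((-5 - 1 + 4)*95 + 8) = -1390*(-2*95 + 8) = -1390*(-190 + 8) = -1390*(-182) = 252980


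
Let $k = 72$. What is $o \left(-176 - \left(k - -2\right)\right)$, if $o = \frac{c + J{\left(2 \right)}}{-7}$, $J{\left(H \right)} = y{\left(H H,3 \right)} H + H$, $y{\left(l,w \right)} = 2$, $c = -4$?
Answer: $\frac{500}{7} \approx 71.429$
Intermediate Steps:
$J{\left(H \right)} = 3 H$ ($J{\left(H \right)} = 2 H + H = 3 H$)
$o = - \frac{2}{7}$ ($o = \frac{-4 + 3 \cdot 2}{-7} = \left(-4 + 6\right) \left(- \frac{1}{7}\right) = 2 \left(- \frac{1}{7}\right) = - \frac{2}{7} \approx -0.28571$)
$o \left(-176 - \left(k - -2\right)\right) = - \frac{2 \left(-176 - \left(72 - -2\right)\right)}{7} = - \frac{2 \left(-176 - \left(72 + 2\right)\right)}{7} = - \frac{2 \left(-176 - 74\right)}{7} = \left(- \frac{2}{7}\right) \left(-250\right) = \frac{500}{7}$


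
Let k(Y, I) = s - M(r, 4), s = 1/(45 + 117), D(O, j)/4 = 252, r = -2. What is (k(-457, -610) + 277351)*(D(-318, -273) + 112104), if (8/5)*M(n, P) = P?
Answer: 282342998072/9 ≈ 3.1371e+10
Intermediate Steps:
M(n, P) = 5*P/8
D(O, j) = 1008 (D(O, j) = 4*252 = 1008)
s = 1/162 ≈ 0.0061728
k(Y, I) = -202/81 (k(Y, I) = 1/162 - 5*4/8 = 1/162 - 1*5/2 = 1/162 - 5/2 = -202/81)
(k(-457, -610) + 277351)*(D(-318, -273) + 112104) = (-202/81 + 277351)*(1008 + 112104) = (22465229/81)*113112 = 282342998072/9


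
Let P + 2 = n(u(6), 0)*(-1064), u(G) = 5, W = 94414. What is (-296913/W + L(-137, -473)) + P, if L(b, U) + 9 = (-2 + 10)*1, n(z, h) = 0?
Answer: -580155/94414 ≈ -6.1448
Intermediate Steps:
L(b, U) = -1 (L(b, U) = -9 + (-2 + 10)*1 = -9 + 8*1 = -9 + 8 = -1)
P = -2 (P = -2 + 0*(-1064) = -2 + 0 = -2)
(-296913/W + L(-137, -473)) + P = (-296913/94414 - 1) - 2 = -391327/94414 - 2 = -580155/94414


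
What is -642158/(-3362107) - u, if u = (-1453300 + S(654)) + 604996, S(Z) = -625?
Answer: 167893575033/197771 ≈ 8.4893e+5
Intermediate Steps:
u = -848929 (u = (-1453300 - 625) + 604996 = -1453925 + 604996 = -848929)
-642158/(-3362107) - u = -642158/(-3362107) - 1*(-848929) = -642158*(-1/3362107) + 848929 = 37774/197771 + 848929 = 167893575033/197771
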